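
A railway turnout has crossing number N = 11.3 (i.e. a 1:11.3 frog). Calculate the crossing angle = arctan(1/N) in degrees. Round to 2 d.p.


1/N = 1/11.3 = 0.088496
angle = arctan(0.088496) = 0.088266 rad
angle = 0.088266 * 180/pi = 5.06 degrees

5.06


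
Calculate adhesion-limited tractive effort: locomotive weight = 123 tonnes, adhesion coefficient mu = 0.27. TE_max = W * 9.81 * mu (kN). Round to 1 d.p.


TE_max = W * g * mu
TE_max = 123 * 9.81 * 0.27
TE_max = 1206.63 * 0.27
TE_max = 325.8 kN

325.8


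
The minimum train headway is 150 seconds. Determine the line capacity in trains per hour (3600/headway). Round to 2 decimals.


Capacity = 3600 / headway
Capacity = 3600 / 150
Capacity = 24.00 trains/hour

24.00


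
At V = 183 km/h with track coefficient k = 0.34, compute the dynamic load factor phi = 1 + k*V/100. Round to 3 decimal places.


phi = 1 + k * V / 100
phi = 1 + 0.34 * 183 / 100
phi = 1 + 0.6222
phi = 1.622

1.622


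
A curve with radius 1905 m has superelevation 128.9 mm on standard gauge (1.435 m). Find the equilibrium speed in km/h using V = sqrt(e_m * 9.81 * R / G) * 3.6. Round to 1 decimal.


Convert cant: e = 128.9 mm = 0.1289 m
V_ms = sqrt(0.1289 * 9.81 * 1905 / 1.435)
V_ms = sqrt(1678.668742) = 40.9716 m/s
V = 40.9716 * 3.6 = 147.5 km/h

147.5


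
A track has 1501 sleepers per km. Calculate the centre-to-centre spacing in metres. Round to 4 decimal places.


Spacing = 1000 m / number of sleepers
Spacing = 1000 / 1501
Spacing = 0.6662 m

0.6662


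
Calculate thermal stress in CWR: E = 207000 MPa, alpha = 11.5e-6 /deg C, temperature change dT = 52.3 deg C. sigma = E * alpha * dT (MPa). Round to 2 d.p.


sigma = E * alpha * dT
sigma = 207000 * 11.5e-6 * 52.3
sigma = 2.3805 * 52.3
sigma = 124.50 MPa

124.50


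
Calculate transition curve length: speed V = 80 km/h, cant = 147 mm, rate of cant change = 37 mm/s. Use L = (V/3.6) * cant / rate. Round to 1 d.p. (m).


Convert speed: V = 80 / 3.6 = 22.2222 m/s
L = 22.2222 * 147 / 37
L = 3266.6667 / 37
L = 88.3 m

88.3


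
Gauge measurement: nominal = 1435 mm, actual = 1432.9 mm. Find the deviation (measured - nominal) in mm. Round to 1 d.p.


Deviation = measured - nominal
Deviation = 1432.9 - 1435
Deviation = -2.1 mm

-2.1


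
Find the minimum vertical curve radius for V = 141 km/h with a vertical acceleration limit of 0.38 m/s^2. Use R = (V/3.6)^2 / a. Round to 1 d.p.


Convert speed: V = 141 / 3.6 = 39.1667 m/s
V^2 = 1534.0278 m^2/s^2
R_v = 1534.0278 / 0.38
R_v = 4036.9 m

4036.9


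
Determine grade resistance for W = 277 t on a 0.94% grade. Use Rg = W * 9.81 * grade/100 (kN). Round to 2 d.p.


Rg = W * 9.81 * grade / 100
Rg = 277 * 9.81 * 0.94 / 100
Rg = 2717.37 * 0.0094
Rg = 25.54 kN

25.54


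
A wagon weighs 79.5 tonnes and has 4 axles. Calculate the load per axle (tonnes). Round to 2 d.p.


Load per axle = total weight / number of axles
Load = 79.5 / 4
Load = 19.88 tonnes

19.88


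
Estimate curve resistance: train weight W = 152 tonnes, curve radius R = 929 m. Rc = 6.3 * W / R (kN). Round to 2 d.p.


Rc = 6.3 * W / R
Rc = 6.3 * 152 / 929
Rc = 957.6 / 929
Rc = 1.03 kN

1.03


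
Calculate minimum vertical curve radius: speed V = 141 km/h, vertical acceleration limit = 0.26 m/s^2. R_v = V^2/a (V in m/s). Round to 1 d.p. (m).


Convert speed: V = 141 / 3.6 = 39.1667 m/s
V^2 = 1534.0278 m^2/s^2
R_v = 1534.0278 / 0.26
R_v = 5900.1 m

5900.1


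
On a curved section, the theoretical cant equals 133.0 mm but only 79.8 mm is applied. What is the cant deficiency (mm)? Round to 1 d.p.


Cant deficiency = equilibrium cant - actual cant
CD = 133.0 - 79.8
CD = 53.2 mm

53.2


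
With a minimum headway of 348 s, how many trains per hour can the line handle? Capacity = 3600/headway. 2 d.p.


Capacity = 3600 / headway
Capacity = 3600 / 348
Capacity = 10.34 trains/hour

10.34


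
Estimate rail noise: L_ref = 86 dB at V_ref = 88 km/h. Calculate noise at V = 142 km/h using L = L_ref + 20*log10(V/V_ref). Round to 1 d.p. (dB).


V/V_ref = 142 / 88 = 1.613636
log10(1.613636) = 0.207806
20 * 0.207806 = 4.1561
L = 86 + 4.1561 = 90.2 dB

90.2


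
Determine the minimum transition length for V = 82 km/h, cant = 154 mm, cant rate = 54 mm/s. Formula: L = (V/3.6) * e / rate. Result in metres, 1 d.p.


Convert speed: V = 82 / 3.6 = 22.7778 m/s
L = 22.7778 * 154 / 54
L = 3507.7778 / 54
L = 65.0 m

65.0


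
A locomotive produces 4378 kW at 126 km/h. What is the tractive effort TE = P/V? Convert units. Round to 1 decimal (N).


Convert: P = 4378 kW = 4378000 W
V = 126 / 3.6 = 35.0 m/s
TE = 4378000 / 35.0
TE = 125085.7 N

125085.7


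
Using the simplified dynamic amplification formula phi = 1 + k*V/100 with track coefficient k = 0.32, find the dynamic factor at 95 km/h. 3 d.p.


phi = 1 + k * V / 100
phi = 1 + 0.32 * 95 / 100
phi = 1 + 0.304
phi = 1.304

1.304


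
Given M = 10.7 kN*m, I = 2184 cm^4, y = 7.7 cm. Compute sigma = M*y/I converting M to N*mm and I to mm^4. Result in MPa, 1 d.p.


Convert units:
M = 10.7 kN*m = 10700000 N*mm
y = 7.7 cm = 77 mm
I = 2184 cm^4 = 21840000 mm^4
sigma = 10700000 * 77 / 21840000
sigma = 37.7 MPa

37.7


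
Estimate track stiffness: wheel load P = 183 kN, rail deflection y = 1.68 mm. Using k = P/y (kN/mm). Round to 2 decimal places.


Track stiffness k = P / y
k = 183 / 1.68
k = 108.93 kN/mm

108.93


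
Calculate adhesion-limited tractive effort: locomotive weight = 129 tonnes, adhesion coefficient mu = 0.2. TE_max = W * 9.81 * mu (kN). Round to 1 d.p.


TE_max = W * g * mu
TE_max = 129 * 9.81 * 0.2
TE_max = 1265.49 * 0.2
TE_max = 253.1 kN

253.1


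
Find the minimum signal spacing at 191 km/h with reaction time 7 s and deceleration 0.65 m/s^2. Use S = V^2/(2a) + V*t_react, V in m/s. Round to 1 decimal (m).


V = 191 / 3.6 = 53.0556 m/s
Braking distance = 53.0556^2 / (2*0.65) = 2165.3015 m
Sighting distance = 53.0556 * 7 = 371.3889 m
S = 2165.3015 + 371.3889 = 2536.7 m

2536.7


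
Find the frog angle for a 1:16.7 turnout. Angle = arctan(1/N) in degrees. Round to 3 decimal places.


1/N = 1/16.7 = 0.05988
angle = arctan(0.05988) = 0.059809 rad
angle = 0.059809 * 180/pi = 3.427 degrees

3.427


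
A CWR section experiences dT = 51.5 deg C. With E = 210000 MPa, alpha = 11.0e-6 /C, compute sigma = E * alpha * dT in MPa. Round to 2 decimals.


sigma = E * alpha * dT
sigma = 210000 * 11.0e-6 * 51.5
sigma = 2.31 * 51.5
sigma = 118.97 MPa

118.97


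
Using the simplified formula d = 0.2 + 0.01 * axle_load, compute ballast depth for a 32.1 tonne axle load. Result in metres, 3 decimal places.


d = 0.2 + 0.01 * 32.1
d = 0.2 + 0.321
d = 0.521 m

0.521


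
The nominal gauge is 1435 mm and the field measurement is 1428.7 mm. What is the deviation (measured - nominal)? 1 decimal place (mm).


Deviation = measured - nominal
Deviation = 1428.7 - 1435
Deviation = -6.3 mm

-6.3


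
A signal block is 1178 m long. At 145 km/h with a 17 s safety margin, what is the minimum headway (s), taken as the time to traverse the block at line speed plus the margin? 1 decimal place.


V = 145 / 3.6 = 40.2778 m/s
Block traversal time = 1178 / 40.2778 = 29.2469 s
Headway = 29.2469 + 17
Headway = 46.2 s

46.2


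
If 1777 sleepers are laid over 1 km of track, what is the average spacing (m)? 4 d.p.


Spacing = 1000 m / number of sleepers
Spacing = 1000 / 1777
Spacing = 0.5627 m

0.5627


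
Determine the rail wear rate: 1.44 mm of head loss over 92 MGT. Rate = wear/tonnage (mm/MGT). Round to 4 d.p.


Wear rate = total wear / cumulative tonnage
Rate = 1.44 / 92
Rate = 0.0157 mm/MGT

0.0157


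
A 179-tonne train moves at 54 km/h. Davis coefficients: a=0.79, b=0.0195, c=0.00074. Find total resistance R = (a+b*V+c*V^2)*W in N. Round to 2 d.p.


b*V = 0.0195 * 54 = 1.053
c*V^2 = 0.00074 * 2916 = 2.15784
R_per_t = 0.79 + 1.053 + 2.15784 = 4.00084 N/t
R_total = 4.00084 * 179 = 716.15 N

716.15


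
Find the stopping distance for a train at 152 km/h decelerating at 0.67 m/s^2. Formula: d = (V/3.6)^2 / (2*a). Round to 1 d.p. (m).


Convert speed: V = 152 / 3.6 = 42.2222 m/s
V^2 = 1782.716
d = 1782.716 / (2 * 0.67)
d = 1782.716 / 1.34
d = 1330.4 m

1330.4


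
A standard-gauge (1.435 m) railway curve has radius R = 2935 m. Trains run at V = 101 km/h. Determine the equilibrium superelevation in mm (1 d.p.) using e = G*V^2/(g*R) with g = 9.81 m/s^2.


Convert speed: V = 101 / 3.6 = 28.0556 m/s
Apply formula: e = 1.435 * 28.0556^2 / (9.81 * 2935)
e = 1.435 * 787.1142 / 28792.35
e = 0.039229 m = 39.2 mm

39.2


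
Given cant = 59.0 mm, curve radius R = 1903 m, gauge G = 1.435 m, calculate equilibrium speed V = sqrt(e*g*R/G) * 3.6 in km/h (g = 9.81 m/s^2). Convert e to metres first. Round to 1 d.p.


Convert cant: e = 59.0 mm = 0.0590 m
V_ms = sqrt(0.0590 * 9.81 * 1903 / 1.435)
V_ms = sqrt(767.552174) = 27.7047 m/s
V = 27.7047 * 3.6 = 99.7 km/h

99.7


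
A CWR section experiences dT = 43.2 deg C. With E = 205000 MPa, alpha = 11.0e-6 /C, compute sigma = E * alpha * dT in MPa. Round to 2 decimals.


sigma = E * alpha * dT
sigma = 205000 * 11.0e-6 * 43.2
sigma = 2.255 * 43.2
sigma = 97.42 MPa

97.42


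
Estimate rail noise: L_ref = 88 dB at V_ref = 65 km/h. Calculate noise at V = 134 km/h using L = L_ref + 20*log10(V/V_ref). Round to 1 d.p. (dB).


V/V_ref = 134 / 65 = 2.061538
log10(2.061538) = 0.314191
20 * 0.314191 = 6.2838
L = 88 + 6.2838 = 94.3 dB

94.3


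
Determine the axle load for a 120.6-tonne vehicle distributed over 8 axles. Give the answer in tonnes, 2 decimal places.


Load per axle = total weight / number of axles
Load = 120.6 / 8
Load = 15.08 tonnes

15.08


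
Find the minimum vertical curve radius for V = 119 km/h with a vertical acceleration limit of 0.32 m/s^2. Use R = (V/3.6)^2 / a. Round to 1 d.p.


Convert speed: V = 119 / 3.6 = 33.0556 m/s
V^2 = 1092.6698 m^2/s^2
R_v = 1092.6698 / 0.32
R_v = 3414.6 m

3414.6


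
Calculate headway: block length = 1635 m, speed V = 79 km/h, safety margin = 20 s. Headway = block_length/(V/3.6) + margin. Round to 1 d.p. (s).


V = 79 / 3.6 = 21.9444 m/s
Block traversal time = 1635 / 21.9444 = 74.5063 s
Headway = 74.5063 + 20
Headway = 94.5 s

94.5


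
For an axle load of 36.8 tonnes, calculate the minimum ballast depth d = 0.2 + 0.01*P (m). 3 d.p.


d = 0.2 + 0.01 * 36.8
d = 0.2 + 0.368
d = 0.568 m

0.568


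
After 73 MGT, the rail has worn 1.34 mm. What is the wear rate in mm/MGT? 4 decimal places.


Wear rate = total wear / cumulative tonnage
Rate = 1.34 / 73
Rate = 0.0184 mm/MGT

0.0184


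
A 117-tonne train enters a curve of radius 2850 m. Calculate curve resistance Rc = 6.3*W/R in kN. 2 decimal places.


Rc = 6.3 * W / R
Rc = 6.3 * 117 / 2850
Rc = 737.1 / 2850
Rc = 0.26 kN

0.26


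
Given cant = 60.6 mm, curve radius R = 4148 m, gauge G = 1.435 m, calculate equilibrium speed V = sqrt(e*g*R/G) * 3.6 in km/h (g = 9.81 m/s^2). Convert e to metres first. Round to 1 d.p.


Convert cant: e = 60.6 mm = 0.0606 m
V_ms = sqrt(0.0606 * 9.81 * 4148 / 1.435)
V_ms = sqrt(1718.416675) = 41.4538 m/s
V = 41.4538 * 3.6 = 149.2 km/h

149.2


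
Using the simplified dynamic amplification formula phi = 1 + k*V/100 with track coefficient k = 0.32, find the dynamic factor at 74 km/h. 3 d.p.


phi = 1 + k * V / 100
phi = 1 + 0.32 * 74 / 100
phi = 1 + 0.2368
phi = 1.237

1.237


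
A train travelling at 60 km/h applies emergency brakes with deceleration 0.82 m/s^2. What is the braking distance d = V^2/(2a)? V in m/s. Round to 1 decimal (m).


Convert speed: V = 60 / 3.6 = 16.6667 m/s
V^2 = 277.7778
d = 277.7778 / (2 * 0.82)
d = 277.7778 / 1.64
d = 169.4 m

169.4


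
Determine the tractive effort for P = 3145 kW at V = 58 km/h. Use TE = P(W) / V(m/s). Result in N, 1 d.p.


Convert: P = 3145 kW = 3145000 W
V = 58 / 3.6 = 16.1111 m/s
TE = 3145000 / 16.1111
TE = 195206.9 N

195206.9


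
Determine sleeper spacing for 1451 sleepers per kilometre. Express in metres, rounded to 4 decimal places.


Spacing = 1000 m / number of sleepers
Spacing = 1000 / 1451
Spacing = 0.6892 m

0.6892


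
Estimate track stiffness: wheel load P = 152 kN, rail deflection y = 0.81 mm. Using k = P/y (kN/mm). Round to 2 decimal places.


Track stiffness k = P / y
k = 152 / 0.81
k = 187.65 kN/mm

187.65


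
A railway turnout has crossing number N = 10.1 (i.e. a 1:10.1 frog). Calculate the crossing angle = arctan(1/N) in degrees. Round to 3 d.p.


1/N = 1/10.1 = 0.09901
angle = arctan(0.09901) = 0.098688 rad
angle = 0.098688 * 180/pi = 5.654 degrees

5.654


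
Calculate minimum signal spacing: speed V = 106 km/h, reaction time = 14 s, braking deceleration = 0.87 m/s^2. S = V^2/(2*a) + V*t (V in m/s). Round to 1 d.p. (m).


V = 106 / 3.6 = 29.4444 m/s
Braking distance = 29.4444^2 / (2*0.87) = 498.2617 m
Sighting distance = 29.4444 * 14 = 412.2222 m
S = 498.2617 + 412.2222 = 910.5 m

910.5


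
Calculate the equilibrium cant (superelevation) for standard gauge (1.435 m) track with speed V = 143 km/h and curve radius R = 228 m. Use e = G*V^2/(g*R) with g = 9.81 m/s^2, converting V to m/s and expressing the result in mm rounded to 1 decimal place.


Convert speed: V = 143 / 3.6 = 39.7222 m/s
Apply formula: e = 1.435 * 39.7222^2 / (9.81 * 228)
e = 1.435 * 1577.8549 / 2236.68
e = 1.012314 m = 1012.3 mm

1012.3


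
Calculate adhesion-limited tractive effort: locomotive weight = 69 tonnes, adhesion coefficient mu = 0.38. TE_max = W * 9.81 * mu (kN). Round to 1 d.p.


TE_max = W * g * mu
TE_max = 69 * 9.81 * 0.38
TE_max = 676.89 * 0.38
TE_max = 257.2 kN

257.2


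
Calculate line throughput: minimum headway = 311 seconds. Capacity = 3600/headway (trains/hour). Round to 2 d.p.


Capacity = 3600 / headway
Capacity = 3600 / 311
Capacity = 11.58 trains/hour

11.58


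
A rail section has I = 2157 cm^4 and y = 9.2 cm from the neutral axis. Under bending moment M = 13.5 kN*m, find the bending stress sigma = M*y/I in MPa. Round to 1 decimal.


Convert units:
M = 13.5 kN*m = 13500000 N*mm
y = 9.2 cm = 92 mm
I = 2157 cm^4 = 21570000 mm^4
sigma = 13500000 * 92 / 21570000
sigma = 57.6 MPa

57.6


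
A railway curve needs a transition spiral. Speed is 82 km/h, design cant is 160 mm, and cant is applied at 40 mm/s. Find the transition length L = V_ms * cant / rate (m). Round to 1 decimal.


Convert speed: V = 82 / 3.6 = 22.7778 m/s
L = 22.7778 * 160 / 40
L = 3644.4444 / 40
L = 91.1 m

91.1


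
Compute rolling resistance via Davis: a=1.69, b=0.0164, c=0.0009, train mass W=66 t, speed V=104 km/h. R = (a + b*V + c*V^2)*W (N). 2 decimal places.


b*V = 0.0164 * 104 = 1.7056
c*V^2 = 0.0009 * 10816 = 9.7344
R_per_t = 1.69 + 1.7056 + 9.7344 = 13.13 N/t
R_total = 13.13 * 66 = 866.58 N

866.58


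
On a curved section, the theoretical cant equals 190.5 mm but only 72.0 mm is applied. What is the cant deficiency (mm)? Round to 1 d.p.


Cant deficiency = equilibrium cant - actual cant
CD = 190.5 - 72.0
CD = 118.5 mm

118.5


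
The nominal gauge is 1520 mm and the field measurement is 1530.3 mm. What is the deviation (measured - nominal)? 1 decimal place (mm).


Deviation = measured - nominal
Deviation = 1530.3 - 1520
Deviation = 10.3 mm

10.3


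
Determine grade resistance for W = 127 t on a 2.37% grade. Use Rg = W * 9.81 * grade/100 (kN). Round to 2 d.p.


Rg = W * 9.81 * grade / 100
Rg = 127 * 9.81 * 2.37 / 100
Rg = 1245.87 * 0.0237
Rg = 29.53 kN

29.53


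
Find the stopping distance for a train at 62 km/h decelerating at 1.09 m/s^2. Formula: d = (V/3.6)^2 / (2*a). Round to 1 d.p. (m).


Convert speed: V = 62 / 3.6 = 17.2222 m/s
V^2 = 296.6049
d = 296.6049 / (2 * 1.09)
d = 296.6049 / 2.18
d = 136.1 m

136.1


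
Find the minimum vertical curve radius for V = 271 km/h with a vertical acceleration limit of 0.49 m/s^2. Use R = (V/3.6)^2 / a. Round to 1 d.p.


Convert speed: V = 271 / 3.6 = 75.2778 m/s
V^2 = 5666.7438 m^2/s^2
R_v = 5666.7438 / 0.49
R_v = 11564.8 m

11564.8


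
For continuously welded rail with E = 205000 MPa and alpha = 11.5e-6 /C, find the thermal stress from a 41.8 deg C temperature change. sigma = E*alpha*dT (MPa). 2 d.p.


sigma = E * alpha * dT
sigma = 205000 * 11.5e-6 * 41.8
sigma = 2.3575 * 41.8
sigma = 98.54 MPa

98.54


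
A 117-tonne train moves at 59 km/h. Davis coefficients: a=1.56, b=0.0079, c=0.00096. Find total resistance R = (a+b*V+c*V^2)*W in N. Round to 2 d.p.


b*V = 0.0079 * 59 = 0.4661
c*V^2 = 0.00096 * 3481 = 3.34176
R_per_t = 1.56 + 0.4661 + 3.34176 = 5.36786 N/t
R_total = 5.36786 * 117 = 628.04 N

628.04


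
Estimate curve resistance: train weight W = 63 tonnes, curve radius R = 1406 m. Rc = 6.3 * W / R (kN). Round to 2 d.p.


Rc = 6.3 * W / R
Rc = 6.3 * 63 / 1406
Rc = 396.9 / 1406
Rc = 0.28 kN

0.28


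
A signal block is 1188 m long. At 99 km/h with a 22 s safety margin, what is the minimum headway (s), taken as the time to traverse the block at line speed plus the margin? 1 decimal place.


V = 99 / 3.6 = 27.5 m/s
Block traversal time = 1188 / 27.5 = 43.2 s
Headway = 43.2 + 22
Headway = 65.2 s

65.2


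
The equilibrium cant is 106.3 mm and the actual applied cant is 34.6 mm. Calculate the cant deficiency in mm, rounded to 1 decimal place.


Cant deficiency = equilibrium cant - actual cant
CD = 106.3 - 34.6
CD = 71.7 mm

71.7


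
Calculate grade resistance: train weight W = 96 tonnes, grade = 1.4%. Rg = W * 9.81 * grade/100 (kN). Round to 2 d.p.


Rg = W * 9.81 * grade / 100
Rg = 96 * 9.81 * 1.4 / 100
Rg = 941.76 * 0.014
Rg = 13.18 kN

13.18


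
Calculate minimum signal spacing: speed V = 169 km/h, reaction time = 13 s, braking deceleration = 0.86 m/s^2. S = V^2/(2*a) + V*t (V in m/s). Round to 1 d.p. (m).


V = 169 / 3.6 = 46.9444 m/s
Braking distance = 46.9444^2 / (2*0.86) = 1281.2679 m
Sighting distance = 46.9444 * 13 = 610.2778 m
S = 1281.2679 + 610.2778 = 1891.5 m

1891.5


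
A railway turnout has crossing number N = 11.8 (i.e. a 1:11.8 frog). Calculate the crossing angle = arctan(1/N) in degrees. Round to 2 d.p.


1/N = 1/11.8 = 0.084746
angle = arctan(0.084746) = 0.084544 rad
angle = 0.084544 * 180/pi = 4.84 degrees

4.84


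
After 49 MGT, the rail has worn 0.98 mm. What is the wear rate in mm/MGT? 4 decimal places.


Wear rate = total wear / cumulative tonnage
Rate = 0.98 / 49
Rate = 0.0200 mm/MGT

0.0200


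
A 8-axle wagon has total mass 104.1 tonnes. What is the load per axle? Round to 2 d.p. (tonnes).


Load per axle = total weight / number of axles
Load = 104.1 / 8
Load = 13.01 tonnes

13.01


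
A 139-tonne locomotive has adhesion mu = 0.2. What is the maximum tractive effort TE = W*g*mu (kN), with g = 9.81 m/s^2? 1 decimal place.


TE_max = W * g * mu
TE_max = 139 * 9.81 * 0.2
TE_max = 1363.59 * 0.2
TE_max = 272.7 kN

272.7


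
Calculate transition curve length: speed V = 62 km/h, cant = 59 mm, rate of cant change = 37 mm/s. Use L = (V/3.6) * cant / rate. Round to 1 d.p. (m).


Convert speed: V = 62 / 3.6 = 17.2222 m/s
L = 17.2222 * 59 / 37
L = 1016.1111 / 37
L = 27.5 m

27.5


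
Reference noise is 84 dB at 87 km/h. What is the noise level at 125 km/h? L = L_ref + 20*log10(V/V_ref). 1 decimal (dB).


V/V_ref = 125 / 87 = 1.436782
log10(1.436782) = 0.157391
20 * 0.157391 = 3.1478
L = 84 + 3.1478 = 87.1 dB

87.1


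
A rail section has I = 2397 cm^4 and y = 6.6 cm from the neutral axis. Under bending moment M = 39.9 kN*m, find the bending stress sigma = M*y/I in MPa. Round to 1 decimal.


Convert units:
M = 39.9 kN*m = 39900000 N*mm
y = 6.6 cm = 66 mm
I = 2397 cm^4 = 23970000 mm^4
sigma = 39900000 * 66 / 23970000
sigma = 109.9 MPa

109.9


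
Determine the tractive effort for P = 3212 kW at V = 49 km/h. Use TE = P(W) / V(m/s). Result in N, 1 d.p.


Convert: P = 3212 kW = 3212000 W
V = 49 / 3.6 = 13.6111 m/s
TE = 3212000 / 13.6111
TE = 235983.7 N

235983.7


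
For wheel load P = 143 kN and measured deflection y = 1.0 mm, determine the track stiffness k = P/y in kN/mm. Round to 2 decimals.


Track stiffness k = P / y
k = 143 / 1.0
k = 143.00 kN/mm

143.00


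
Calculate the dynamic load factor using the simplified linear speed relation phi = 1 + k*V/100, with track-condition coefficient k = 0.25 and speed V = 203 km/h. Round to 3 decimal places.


phi = 1 + k * V / 100
phi = 1 + 0.25 * 203 / 100
phi = 1 + 0.5075
phi = 1.508

1.508


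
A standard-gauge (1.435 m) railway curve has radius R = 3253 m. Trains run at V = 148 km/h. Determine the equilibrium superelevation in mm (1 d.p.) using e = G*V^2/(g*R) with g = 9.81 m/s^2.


Convert speed: V = 148 / 3.6 = 41.1111 m/s
Apply formula: e = 1.435 * 41.1111^2 / (9.81 * 3253)
e = 1.435 * 1690.1235 / 31911.93
e = 0.076001 m = 76.0 mm

76.0


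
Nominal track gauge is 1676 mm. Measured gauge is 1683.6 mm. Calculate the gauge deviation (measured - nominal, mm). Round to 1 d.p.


Deviation = measured - nominal
Deviation = 1683.6 - 1676
Deviation = 7.6 mm

7.6


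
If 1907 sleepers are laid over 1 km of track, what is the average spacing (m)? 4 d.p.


Spacing = 1000 m / number of sleepers
Spacing = 1000 / 1907
Spacing = 0.5244 m

0.5244


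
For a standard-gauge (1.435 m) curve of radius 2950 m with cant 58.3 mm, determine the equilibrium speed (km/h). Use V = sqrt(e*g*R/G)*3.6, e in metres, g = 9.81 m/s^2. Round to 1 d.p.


Convert cant: e = 58.3 mm = 0.0583 m
V_ms = sqrt(0.0583 * 9.81 * 2950 / 1.435)
V_ms = sqrt(1175.730209) = 34.2889 m/s
V = 34.2889 * 3.6 = 123.4 km/h

123.4


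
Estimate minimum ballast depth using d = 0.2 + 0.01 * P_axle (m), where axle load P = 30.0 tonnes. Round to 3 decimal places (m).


d = 0.2 + 0.01 * 30.0
d = 0.2 + 0.3
d = 0.500 m

0.500


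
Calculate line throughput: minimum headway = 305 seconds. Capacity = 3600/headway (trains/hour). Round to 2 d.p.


Capacity = 3600 / headway
Capacity = 3600 / 305
Capacity = 11.80 trains/hour

11.80


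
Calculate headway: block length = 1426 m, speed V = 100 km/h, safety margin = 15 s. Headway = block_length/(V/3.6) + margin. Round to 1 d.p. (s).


V = 100 / 3.6 = 27.7778 m/s
Block traversal time = 1426 / 27.7778 = 51.336 s
Headway = 51.336 + 15
Headway = 66.3 s

66.3


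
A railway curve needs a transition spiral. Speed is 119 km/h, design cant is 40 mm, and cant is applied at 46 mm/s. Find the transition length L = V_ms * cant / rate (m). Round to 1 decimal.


Convert speed: V = 119 / 3.6 = 33.0556 m/s
L = 33.0556 * 40 / 46
L = 1322.2222 / 46
L = 28.7 m

28.7


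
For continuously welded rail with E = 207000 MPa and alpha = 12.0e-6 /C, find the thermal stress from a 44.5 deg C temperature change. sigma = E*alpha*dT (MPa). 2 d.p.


sigma = E * alpha * dT
sigma = 207000 * 12.0e-6 * 44.5
sigma = 2.484 * 44.5
sigma = 110.54 MPa

110.54


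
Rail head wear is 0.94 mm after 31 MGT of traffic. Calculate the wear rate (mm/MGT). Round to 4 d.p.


Wear rate = total wear / cumulative tonnage
Rate = 0.94 / 31
Rate = 0.0303 mm/MGT

0.0303


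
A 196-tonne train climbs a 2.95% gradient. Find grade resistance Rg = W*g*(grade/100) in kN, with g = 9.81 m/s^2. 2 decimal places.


Rg = W * 9.81 * grade / 100
Rg = 196 * 9.81 * 2.95 / 100
Rg = 1922.76 * 0.0295
Rg = 56.72 kN

56.72


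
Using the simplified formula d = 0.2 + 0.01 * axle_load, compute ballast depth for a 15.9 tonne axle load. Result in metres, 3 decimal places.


d = 0.2 + 0.01 * 15.9
d = 0.2 + 0.159
d = 0.359 m

0.359


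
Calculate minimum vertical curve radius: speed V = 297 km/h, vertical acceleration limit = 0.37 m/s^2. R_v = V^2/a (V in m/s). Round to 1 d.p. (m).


Convert speed: V = 297 / 3.6 = 82.5 m/s
V^2 = 6806.25 m^2/s^2
R_v = 6806.25 / 0.37
R_v = 18395.3 m

18395.3


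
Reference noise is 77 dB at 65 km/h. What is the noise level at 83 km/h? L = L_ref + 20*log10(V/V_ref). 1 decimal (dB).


V/V_ref = 83 / 65 = 1.276923
log10(1.276923) = 0.106165
20 * 0.106165 = 2.1233
L = 77 + 2.1233 = 79.1 dB

79.1


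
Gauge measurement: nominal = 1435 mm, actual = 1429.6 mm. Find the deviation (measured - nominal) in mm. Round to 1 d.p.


Deviation = measured - nominal
Deviation = 1429.6 - 1435
Deviation = -5.4 mm

-5.4


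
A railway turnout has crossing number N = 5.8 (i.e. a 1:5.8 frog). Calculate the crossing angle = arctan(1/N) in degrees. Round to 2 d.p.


1/N = 1/5.8 = 0.172414
angle = arctan(0.172414) = 0.170735 rad
angle = 0.170735 * 180/pi = 9.78 degrees

9.78


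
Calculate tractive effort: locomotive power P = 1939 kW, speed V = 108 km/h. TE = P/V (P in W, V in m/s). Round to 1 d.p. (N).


Convert: P = 1939 kW = 1939000 W
V = 108 / 3.6 = 30.0 m/s
TE = 1939000 / 30.0
TE = 64633.3 N

64633.3


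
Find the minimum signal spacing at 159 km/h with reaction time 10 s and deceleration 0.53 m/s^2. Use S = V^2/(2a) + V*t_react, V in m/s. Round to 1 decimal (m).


V = 159 / 3.6 = 44.1667 m/s
Braking distance = 44.1667^2 / (2*0.53) = 1840.2778 m
Sighting distance = 44.1667 * 10 = 441.6667 m
S = 1840.2778 + 441.6667 = 2281.9 m

2281.9


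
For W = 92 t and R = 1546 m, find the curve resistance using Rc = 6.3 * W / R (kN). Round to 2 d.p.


Rc = 6.3 * W / R
Rc = 6.3 * 92 / 1546
Rc = 579.6 / 1546
Rc = 0.37 kN

0.37


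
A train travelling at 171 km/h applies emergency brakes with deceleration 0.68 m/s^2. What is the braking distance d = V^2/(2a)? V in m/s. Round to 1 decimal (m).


Convert speed: V = 171 / 3.6 = 47.5 m/s
V^2 = 2256.25
d = 2256.25 / (2 * 0.68)
d = 2256.25 / 1.36
d = 1659.0 m

1659.0


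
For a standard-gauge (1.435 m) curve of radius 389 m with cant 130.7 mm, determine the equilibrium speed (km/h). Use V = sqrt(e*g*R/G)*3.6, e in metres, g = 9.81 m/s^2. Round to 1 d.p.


Convert cant: e = 130.7 mm = 0.1307 m
V_ms = sqrt(0.1307 * 9.81 * 389 / 1.435)
V_ms = sqrt(347.570009) = 18.6432 m/s
V = 18.6432 * 3.6 = 67.1 km/h

67.1


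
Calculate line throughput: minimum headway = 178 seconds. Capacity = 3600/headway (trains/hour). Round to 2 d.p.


Capacity = 3600 / headway
Capacity = 3600 / 178
Capacity = 20.22 trains/hour

20.22


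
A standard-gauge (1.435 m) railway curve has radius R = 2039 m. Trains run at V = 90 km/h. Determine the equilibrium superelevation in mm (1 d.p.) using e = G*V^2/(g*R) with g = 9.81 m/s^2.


Convert speed: V = 90 / 3.6 = 25.0 m/s
Apply formula: e = 1.435 * 25.0^2 / (9.81 * 2039)
e = 1.435 * 625.0 / 20002.59
e = 0.044838 m = 44.8 mm

44.8


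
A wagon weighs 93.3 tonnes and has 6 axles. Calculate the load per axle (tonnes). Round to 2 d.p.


Load per axle = total weight / number of axles
Load = 93.3 / 6
Load = 15.55 tonnes

15.55


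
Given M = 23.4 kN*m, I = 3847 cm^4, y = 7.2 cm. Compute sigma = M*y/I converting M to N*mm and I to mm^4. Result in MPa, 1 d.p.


Convert units:
M = 23.4 kN*m = 23400000 N*mm
y = 7.2 cm = 72 mm
I = 3847 cm^4 = 38470000 mm^4
sigma = 23400000 * 72 / 38470000
sigma = 43.8 MPa

43.8


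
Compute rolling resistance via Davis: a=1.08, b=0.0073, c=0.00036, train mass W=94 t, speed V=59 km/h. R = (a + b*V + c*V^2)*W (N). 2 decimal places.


b*V = 0.0073 * 59 = 0.4307
c*V^2 = 0.00036 * 3481 = 1.25316
R_per_t = 1.08 + 0.4307 + 1.25316 = 2.76386 N/t
R_total = 2.76386 * 94 = 259.80 N

259.80


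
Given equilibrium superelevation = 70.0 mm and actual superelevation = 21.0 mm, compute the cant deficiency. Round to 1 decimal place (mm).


Cant deficiency = equilibrium cant - actual cant
CD = 70.0 - 21.0
CD = 49.0 mm

49.0


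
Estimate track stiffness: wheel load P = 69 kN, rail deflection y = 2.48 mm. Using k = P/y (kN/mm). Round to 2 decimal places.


Track stiffness k = P / y
k = 69 / 2.48
k = 27.82 kN/mm

27.82


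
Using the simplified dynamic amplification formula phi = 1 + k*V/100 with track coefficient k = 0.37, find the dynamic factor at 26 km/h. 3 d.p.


phi = 1 + k * V / 100
phi = 1 + 0.37 * 26 / 100
phi = 1 + 0.0962
phi = 1.096

1.096


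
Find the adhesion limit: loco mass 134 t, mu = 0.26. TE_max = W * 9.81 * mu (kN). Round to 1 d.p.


TE_max = W * g * mu
TE_max = 134 * 9.81 * 0.26
TE_max = 1314.54 * 0.26
TE_max = 341.8 kN

341.8


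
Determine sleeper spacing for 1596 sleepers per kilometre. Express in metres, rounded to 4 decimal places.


Spacing = 1000 m / number of sleepers
Spacing = 1000 / 1596
Spacing = 0.6266 m

0.6266


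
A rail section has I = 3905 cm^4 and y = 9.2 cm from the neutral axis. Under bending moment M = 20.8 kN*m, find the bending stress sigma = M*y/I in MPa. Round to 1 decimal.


Convert units:
M = 20.8 kN*m = 20800000 N*mm
y = 9.2 cm = 92 mm
I = 3905 cm^4 = 39050000 mm^4
sigma = 20800000 * 92 / 39050000
sigma = 49.0 MPa

49.0


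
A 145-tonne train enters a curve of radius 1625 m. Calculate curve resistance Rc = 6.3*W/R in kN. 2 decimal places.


Rc = 6.3 * W / R
Rc = 6.3 * 145 / 1625
Rc = 913.5 / 1625
Rc = 0.56 kN

0.56


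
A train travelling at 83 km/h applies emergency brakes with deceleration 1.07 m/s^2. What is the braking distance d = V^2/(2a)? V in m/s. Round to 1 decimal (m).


Convert speed: V = 83 / 3.6 = 23.0556 m/s
V^2 = 531.5586
d = 531.5586 / (2 * 1.07)
d = 531.5586 / 2.14
d = 248.4 m

248.4


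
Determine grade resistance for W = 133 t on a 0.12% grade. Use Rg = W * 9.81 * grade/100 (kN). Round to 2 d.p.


Rg = W * 9.81 * grade / 100
Rg = 133 * 9.81 * 0.12 / 100
Rg = 1304.73 * 0.0012
Rg = 1.57 kN

1.57


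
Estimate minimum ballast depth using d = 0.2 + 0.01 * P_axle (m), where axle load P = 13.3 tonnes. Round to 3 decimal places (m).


d = 0.2 + 0.01 * 13.3
d = 0.2 + 0.133
d = 0.333 m

0.333


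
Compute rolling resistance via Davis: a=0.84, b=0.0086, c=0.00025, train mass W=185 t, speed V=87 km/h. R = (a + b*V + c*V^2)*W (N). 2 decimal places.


b*V = 0.0086 * 87 = 0.7482
c*V^2 = 0.00025 * 7569 = 1.89225
R_per_t = 0.84 + 0.7482 + 1.89225 = 3.48045 N/t
R_total = 3.48045 * 185 = 643.88 N

643.88


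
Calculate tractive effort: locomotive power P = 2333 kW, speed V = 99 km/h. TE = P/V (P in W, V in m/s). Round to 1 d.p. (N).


Convert: P = 2333 kW = 2333000 W
V = 99 / 3.6 = 27.5 m/s
TE = 2333000 / 27.5
TE = 84836.4 N

84836.4


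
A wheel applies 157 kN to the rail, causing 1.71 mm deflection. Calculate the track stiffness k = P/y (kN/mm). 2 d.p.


Track stiffness k = P / y
k = 157 / 1.71
k = 91.81 kN/mm

91.81


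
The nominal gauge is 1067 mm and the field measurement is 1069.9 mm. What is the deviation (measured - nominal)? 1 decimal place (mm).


Deviation = measured - nominal
Deviation = 1069.9 - 1067
Deviation = 2.9 mm

2.9


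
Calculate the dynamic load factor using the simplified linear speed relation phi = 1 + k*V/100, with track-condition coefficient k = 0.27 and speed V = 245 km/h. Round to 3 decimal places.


phi = 1 + k * V / 100
phi = 1 + 0.27 * 245 / 100
phi = 1 + 0.6615
phi = 1.662

1.662


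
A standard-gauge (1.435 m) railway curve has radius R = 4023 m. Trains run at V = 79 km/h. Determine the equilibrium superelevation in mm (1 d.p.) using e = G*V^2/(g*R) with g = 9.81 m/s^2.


Convert speed: V = 79 / 3.6 = 21.9444 m/s
Apply formula: e = 1.435 * 21.9444^2 / (9.81 * 4023)
e = 1.435 * 481.5586 / 39465.63
e = 0.01751 m = 17.5 mm

17.5


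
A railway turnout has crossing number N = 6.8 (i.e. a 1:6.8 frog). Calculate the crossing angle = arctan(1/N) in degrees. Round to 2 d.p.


1/N = 1/6.8 = 0.147059
angle = arctan(0.147059) = 0.146012 rad
angle = 0.146012 * 180/pi = 8.37 degrees

8.37


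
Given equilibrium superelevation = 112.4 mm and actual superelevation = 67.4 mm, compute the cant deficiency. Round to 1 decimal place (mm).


Cant deficiency = equilibrium cant - actual cant
CD = 112.4 - 67.4
CD = 45.0 mm

45.0


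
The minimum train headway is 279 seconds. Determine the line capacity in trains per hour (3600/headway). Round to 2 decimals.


Capacity = 3600 / headway
Capacity = 3600 / 279
Capacity = 12.90 trains/hour

12.90


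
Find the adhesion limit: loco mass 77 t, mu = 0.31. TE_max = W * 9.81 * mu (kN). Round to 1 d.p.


TE_max = W * g * mu
TE_max = 77 * 9.81 * 0.31
TE_max = 755.37 * 0.31
TE_max = 234.2 kN

234.2


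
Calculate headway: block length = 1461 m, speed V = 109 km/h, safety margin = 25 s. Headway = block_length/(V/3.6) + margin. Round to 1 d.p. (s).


V = 109 / 3.6 = 30.2778 m/s
Block traversal time = 1461 / 30.2778 = 48.2532 s
Headway = 48.2532 + 25
Headway = 73.3 s

73.3


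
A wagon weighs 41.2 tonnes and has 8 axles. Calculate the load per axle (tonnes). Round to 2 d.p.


Load per axle = total weight / number of axles
Load = 41.2 / 8
Load = 5.15 tonnes

5.15


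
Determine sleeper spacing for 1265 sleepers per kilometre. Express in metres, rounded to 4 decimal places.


Spacing = 1000 m / number of sleepers
Spacing = 1000 / 1265
Spacing = 0.7905 m

0.7905


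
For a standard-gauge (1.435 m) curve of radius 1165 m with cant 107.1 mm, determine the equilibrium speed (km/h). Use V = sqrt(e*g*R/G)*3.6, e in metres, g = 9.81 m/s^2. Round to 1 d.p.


Convert cant: e = 107.1 mm = 0.1071 m
V_ms = sqrt(0.1071 * 9.81 * 1165 / 1.435)
V_ms = sqrt(852.967537) = 29.2056 m/s
V = 29.2056 * 3.6 = 105.1 km/h

105.1


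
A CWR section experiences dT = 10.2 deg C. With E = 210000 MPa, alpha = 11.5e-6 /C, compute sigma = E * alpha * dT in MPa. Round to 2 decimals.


sigma = E * alpha * dT
sigma = 210000 * 11.5e-6 * 10.2
sigma = 2.415 * 10.2
sigma = 24.63 MPa

24.63


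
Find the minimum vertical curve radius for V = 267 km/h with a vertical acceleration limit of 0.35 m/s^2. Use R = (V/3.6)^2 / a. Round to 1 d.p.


Convert speed: V = 267 / 3.6 = 74.1667 m/s
V^2 = 5500.6944 m^2/s^2
R_v = 5500.6944 / 0.35
R_v = 15716.3 m

15716.3


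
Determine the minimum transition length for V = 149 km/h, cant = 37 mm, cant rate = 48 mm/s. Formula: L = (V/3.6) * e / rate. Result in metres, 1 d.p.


Convert speed: V = 149 / 3.6 = 41.3889 m/s
L = 41.3889 * 37 / 48
L = 1531.3889 / 48
L = 31.9 m

31.9


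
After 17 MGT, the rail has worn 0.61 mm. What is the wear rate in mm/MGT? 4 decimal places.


Wear rate = total wear / cumulative tonnage
Rate = 0.61 / 17
Rate = 0.0359 mm/MGT

0.0359


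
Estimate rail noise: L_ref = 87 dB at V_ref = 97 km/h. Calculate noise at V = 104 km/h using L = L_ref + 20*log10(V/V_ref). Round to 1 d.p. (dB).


V/V_ref = 104 / 97 = 1.072165
log10(1.072165) = 0.030262
20 * 0.030262 = 0.6052
L = 87 + 0.6052 = 87.6 dB

87.6


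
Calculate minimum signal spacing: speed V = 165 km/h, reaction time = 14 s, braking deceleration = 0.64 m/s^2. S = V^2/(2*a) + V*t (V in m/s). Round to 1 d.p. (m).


V = 165 / 3.6 = 45.8333 m/s
Braking distance = 45.8333^2 / (2*0.64) = 1641.1675 m
Sighting distance = 45.8333 * 14 = 641.6667 m
S = 1641.1675 + 641.6667 = 2282.8 m

2282.8


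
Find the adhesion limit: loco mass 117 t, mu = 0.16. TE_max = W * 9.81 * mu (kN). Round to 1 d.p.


TE_max = W * g * mu
TE_max = 117 * 9.81 * 0.16
TE_max = 1147.77 * 0.16
TE_max = 183.6 kN

183.6


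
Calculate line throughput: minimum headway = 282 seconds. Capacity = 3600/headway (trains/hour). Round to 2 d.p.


Capacity = 3600 / headway
Capacity = 3600 / 282
Capacity = 12.77 trains/hour

12.77


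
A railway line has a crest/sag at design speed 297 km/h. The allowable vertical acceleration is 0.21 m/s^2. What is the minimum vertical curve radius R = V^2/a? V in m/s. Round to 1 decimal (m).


Convert speed: V = 297 / 3.6 = 82.5 m/s
V^2 = 6806.25 m^2/s^2
R_v = 6806.25 / 0.21
R_v = 32410.7 m

32410.7


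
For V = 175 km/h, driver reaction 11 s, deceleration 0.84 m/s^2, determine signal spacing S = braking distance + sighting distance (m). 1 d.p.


V = 175 / 3.6 = 48.6111 m/s
Braking distance = 48.6111^2 / (2*0.84) = 1406.5715 m
Sighting distance = 48.6111 * 11 = 534.7222 m
S = 1406.5715 + 534.7222 = 1941.3 m

1941.3


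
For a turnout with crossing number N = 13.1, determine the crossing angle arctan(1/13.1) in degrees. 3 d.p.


1/N = 1/13.1 = 0.076336
angle = arctan(0.076336) = 0.076188 rad
angle = 0.076188 * 180/pi = 4.365 degrees

4.365


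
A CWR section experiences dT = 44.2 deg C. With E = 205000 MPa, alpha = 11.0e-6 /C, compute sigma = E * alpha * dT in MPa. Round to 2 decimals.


sigma = E * alpha * dT
sigma = 205000 * 11.0e-6 * 44.2
sigma = 2.255 * 44.2
sigma = 99.67 MPa

99.67


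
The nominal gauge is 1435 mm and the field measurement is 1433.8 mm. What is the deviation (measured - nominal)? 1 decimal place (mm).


Deviation = measured - nominal
Deviation = 1433.8 - 1435
Deviation = -1.2 mm

-1.2


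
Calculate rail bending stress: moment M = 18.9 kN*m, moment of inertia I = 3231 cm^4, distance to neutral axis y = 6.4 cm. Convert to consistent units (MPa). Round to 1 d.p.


Convert units:
M = 18.9 kN*m = 18900000 N*mm
y = 6.4 cm = 64 mm
I = 3231 cm^4 = 32310000 mm^4
sigma = 18900000 * 64 / 32310000
sigma = 37.4 MPa

37.4


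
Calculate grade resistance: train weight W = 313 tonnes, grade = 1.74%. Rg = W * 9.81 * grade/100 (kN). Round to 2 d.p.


Rg = W * 9.81 * grade / 100
Rg = 313 * 9.81 * 1.74 / 100
Rg = 3070.53 * 0.0174
Rg = 53.43 kN

53.43


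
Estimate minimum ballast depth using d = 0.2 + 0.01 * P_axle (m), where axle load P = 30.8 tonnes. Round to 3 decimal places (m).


d = 0.2 + 0.01 * 30.8
d = 0.2 + 0.308
d = 0.508 m

0.508


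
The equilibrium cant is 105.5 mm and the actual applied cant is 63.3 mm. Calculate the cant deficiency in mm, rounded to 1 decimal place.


Cant deficiency = equilibrium cant - actual cant
CD = 105.5 - 63.3
CD = 42.2 mm

42.2


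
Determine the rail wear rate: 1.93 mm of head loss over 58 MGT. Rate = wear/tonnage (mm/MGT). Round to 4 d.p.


Wear rate = total wear / cumulative tonnage
Rate = 1.93 / 58
Rate = 0.0333 mm/MGT

0.0333


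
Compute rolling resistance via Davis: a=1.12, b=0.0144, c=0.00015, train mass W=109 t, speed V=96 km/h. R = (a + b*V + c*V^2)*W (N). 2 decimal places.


b*V = 0.0144 * 96 = 1.3824
c*V^2 = 0.00015 * 9216 = 1.3824
R_per_t = 1.12 + 1.3824 + 1.3824 = 3.8848 N/t
R_total = 3.8848 * 109 = 423.44 N

423.44


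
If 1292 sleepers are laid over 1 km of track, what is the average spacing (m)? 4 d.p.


Spacing = 1000 m / number of sleepers
Spacing = 1000 / 1292
Spacing = 0.7740 m

0.7740


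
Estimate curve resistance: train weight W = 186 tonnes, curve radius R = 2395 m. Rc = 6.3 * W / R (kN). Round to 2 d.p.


Rc = 6.3 * W / R
Rc = 6.3 * 186 / 2395
Rc = 1171.8 / 2395
Rc = 0.49 kN

0.49


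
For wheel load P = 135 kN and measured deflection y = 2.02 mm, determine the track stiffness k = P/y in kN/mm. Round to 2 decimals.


Track stiffness k = P / y
k = 135 / 2.02
k = 66.83 kN/mm

66.83


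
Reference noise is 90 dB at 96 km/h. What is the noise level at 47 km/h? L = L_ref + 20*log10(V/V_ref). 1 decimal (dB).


V/V_ref = 47 / 96 = 0.489583
log10(0.489583) = -0.310173
20 * -0.310173 = -6.2035
L = 90 + -6.2035 = 83.8 dB

83.8


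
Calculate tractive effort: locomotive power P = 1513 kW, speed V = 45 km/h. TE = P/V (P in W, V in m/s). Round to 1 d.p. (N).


Convert: P = 1513 kW = 1513000 W
V = 45 / 3.6 = 12.5 m/s
TE = 1513000 / 12.5
TE = 121040.0 N

121040.0


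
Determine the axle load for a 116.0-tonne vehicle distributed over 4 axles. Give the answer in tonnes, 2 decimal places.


Load per axle = total weight / number of axles
Load = 116.0 / 4
Load = 29.00 tonnes

29.00


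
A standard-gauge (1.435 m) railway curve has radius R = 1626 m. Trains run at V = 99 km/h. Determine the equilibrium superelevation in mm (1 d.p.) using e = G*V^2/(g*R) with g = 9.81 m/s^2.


Convert speed: V = 99 / 3.6 = 27.5 m/s
Apply formula: e = 1.435 * 27.5^2 / (9.81 * 1626)
e = 1.435 * 756.25 / 15951.06
e = 0.068034 m = 68.0 mm

68.0
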